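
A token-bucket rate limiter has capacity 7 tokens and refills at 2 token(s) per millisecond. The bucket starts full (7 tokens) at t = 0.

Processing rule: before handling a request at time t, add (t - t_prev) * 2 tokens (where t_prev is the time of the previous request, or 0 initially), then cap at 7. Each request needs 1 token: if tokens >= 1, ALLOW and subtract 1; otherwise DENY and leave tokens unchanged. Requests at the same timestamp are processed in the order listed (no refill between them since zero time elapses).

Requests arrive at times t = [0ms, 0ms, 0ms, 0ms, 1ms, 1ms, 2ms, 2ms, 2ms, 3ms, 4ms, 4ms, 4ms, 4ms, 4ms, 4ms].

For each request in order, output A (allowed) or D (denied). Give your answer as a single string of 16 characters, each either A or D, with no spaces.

Simulating step by step:
  req#1 t=0ms: ALLOW
  req#2 t=0ms: ALLOW
  req#3 t=0ms: ALLOW
  req#4 t=0ms: ALLOW
  req#5 t=1ms: ALLOW
  req#6 t=1ms: ALLOW
  req#7 t=2ms: ALLOW
  req#8 t=2ms: ALLOW
  req#9 t=2ms: ALLOW
  req#10 t=3ms: ALLOW
  req#11 t=4ms: ALLOW
  req#12 t=4ms: ALLOW
  req#13 t=4ms: ALLOW
  req#14 t=4ms: ALLOW
  req#15 t=4ms: ALLOW
  req#16 t=4ms: DENY

Answer: AAAAAAAAAAAAAAAD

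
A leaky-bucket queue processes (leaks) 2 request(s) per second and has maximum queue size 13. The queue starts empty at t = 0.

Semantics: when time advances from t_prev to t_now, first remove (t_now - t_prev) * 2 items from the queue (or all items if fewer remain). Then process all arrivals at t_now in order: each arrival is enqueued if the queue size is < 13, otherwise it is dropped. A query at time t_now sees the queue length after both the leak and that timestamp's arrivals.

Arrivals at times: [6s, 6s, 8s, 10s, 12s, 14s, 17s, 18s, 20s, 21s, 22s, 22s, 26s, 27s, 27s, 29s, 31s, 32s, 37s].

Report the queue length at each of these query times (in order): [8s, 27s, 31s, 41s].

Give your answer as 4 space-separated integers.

Answer: 1 2 1 0

Derivation:
Queue lengths at query times:
  query t=8s: backlog = 1
  query t=27s: backlog = 2
  query t=31s: backlog = 1
  query t=41s: backlog = 0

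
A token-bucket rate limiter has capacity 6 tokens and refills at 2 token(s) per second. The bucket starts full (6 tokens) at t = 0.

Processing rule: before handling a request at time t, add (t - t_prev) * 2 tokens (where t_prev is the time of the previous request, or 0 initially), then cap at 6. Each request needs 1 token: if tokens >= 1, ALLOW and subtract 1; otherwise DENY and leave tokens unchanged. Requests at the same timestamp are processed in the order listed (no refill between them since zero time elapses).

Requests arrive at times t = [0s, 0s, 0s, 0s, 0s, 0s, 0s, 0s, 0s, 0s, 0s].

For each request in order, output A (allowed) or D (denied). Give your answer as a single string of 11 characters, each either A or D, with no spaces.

Simulating step by step:
  req#1 t=0s: ALLOW
  req#2 t=0s: ALLOW
  req#3 t=0s: ALLOW
  req#4 t=0s: ALLOW
  req#5 t=0s: ALLOW
  req#6 t=0s: ALLOW
  req#7 t=0s: DENY
  req#8 t=0s: DENY
  req#9 t=0s: DENY
  req#10 t=0s: DENY
  req#11 t=0s: DENY

Answer: AAAAAADDDDD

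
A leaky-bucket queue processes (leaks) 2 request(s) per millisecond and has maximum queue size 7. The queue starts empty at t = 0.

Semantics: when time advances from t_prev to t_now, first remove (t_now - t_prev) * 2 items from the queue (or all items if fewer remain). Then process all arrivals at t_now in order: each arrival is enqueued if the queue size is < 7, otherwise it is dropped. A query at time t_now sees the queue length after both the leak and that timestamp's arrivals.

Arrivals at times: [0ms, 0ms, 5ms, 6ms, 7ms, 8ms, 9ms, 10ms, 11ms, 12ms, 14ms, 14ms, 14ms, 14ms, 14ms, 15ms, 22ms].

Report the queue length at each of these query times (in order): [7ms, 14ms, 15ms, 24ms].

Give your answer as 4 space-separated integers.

Answer: 1 5 4 0

Derivation:
Queue lengths at query times:
  query t=7ms: backlog = 1
  query t=14ms: backlog = 5
  query t=15ms: backlog = 4
  query t=24ms: backlog = 0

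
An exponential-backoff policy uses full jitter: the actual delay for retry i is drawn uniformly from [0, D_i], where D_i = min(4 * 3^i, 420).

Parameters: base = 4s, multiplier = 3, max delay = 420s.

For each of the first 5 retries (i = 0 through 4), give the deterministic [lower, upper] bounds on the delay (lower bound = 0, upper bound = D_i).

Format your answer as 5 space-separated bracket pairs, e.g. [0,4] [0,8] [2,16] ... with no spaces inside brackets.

Computing bounds per retry:
  i=0: D_i=min(4*3^0,420)=4, bounds=[0,4]
  i=1: D_i=min(4*3^1,420)=12, bounds=[0,12]
  i=2: D_i=min(4*3^2,420)=36, bounds=[0,36]
  i=3: D_i=min(4*3^3,420)=108, bounds=[0,108]
  i=4: D_i=min(4*3^4,420)=324, bounds=[0,324]

Answer: [0,4] [0,12] [0,36] [0,108] [0,324]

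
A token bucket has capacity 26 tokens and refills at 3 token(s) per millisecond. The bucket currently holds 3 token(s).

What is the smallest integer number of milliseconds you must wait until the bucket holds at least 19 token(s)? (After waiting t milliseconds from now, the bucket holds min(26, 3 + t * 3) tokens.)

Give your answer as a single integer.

Answer: 6

Derivation:
Need 3 + t * 3 >= 19, so t >= 16/3.
Smallest integer t = ceil(16/3) = 6.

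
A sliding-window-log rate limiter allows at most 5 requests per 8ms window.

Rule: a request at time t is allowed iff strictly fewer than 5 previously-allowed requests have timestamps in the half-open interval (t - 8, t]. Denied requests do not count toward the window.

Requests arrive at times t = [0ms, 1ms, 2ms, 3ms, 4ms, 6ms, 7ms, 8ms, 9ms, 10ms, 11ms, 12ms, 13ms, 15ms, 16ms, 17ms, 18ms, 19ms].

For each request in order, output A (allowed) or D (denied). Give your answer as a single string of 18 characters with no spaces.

Tracking allowed requests in the window:
  req#1 t=0ms: ALLOW
  req#2 t=1ms: ALLOW
  req#3 t=2ms: ALLOW
  req#4 t=3ms: ALLOW
  req#5 t=4ms: ALLOW
  req#6 t=6ms: DENY
  req#7 t=7ms: DENY
  req#8 t=8ms: ALLOW
  req#9 t=9ms: ALLOW
  req#10 t=10ms: ALLOW
  req#11 t=11ms: ALLOW
  req#12 t=12ms: ALLOW
  req#13 t=13ms: DENY
  req#14 t=15ms: DENY
  req#15 t=16ms: ALLOW
  req#16 t=17ms: ALLOW
  req#17 t=18ms: ALLOW
  req#18 t=19ms: ALLOW

Answer: AAAAADDAAAAADDAAAA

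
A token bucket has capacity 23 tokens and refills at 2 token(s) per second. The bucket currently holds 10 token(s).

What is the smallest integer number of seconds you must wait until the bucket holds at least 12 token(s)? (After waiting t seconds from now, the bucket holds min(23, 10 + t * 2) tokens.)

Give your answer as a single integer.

Need 10 + t * 2 >= 12, so t >= 2/2.
Smallest integer t = ceil(2/2) = 1.

Answer: 1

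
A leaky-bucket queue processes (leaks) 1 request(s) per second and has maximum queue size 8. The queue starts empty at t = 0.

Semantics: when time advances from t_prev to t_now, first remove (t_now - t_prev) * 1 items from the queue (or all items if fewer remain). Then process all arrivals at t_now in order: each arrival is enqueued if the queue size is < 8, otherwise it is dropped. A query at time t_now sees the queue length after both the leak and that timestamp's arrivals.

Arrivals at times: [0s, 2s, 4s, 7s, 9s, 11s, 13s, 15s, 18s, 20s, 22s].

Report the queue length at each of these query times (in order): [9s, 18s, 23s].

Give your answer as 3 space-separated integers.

Queue lengths at query times:
  query t=9s: backlog = 1
  query t=18s: backlog = 1
  query t=23s: backlog = 0

Answer: 1 1 0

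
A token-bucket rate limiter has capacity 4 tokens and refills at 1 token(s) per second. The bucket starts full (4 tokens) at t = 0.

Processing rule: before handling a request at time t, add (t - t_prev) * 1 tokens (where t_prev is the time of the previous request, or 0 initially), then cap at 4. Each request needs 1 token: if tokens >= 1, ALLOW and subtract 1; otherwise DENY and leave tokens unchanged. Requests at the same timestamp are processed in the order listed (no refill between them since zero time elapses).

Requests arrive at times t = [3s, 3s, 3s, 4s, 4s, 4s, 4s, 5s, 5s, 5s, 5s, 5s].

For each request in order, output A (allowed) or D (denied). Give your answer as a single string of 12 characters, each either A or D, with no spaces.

Simulating step by step:
  req#1 t=3s: ALLOW
  req#2 t=3s: ALLOW
  req#3 t=3s: ALLOW
  req#4 t=4s: ALLOW
  req#5 t=4s: ALLOW
  req#6 t=4s: DENY
  req#7 t=4s: DENY
  req#8 t=5s: ALLOW
  req#9 t=5s: DENY
  req#10 t=5s: DENY
  req#11 t=5s: DENY
  req#12 t=5s: DENY

Answer: AAAAADDADDDD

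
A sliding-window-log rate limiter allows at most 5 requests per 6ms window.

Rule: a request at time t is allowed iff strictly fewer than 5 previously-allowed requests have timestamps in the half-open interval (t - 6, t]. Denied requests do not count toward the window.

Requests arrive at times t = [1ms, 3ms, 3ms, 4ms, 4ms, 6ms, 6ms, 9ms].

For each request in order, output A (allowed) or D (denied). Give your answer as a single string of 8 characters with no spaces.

Answer: AAAAADDA

Derivation:
Tracking allowed requests in the window:
  req#1 t=1ms: ALLOW
  req#2 t=3ms: ALLOW
  req#3 t=3ms: ALLOW
  req#4 t=4ms: ALLOW
  req#5 t=4ms: ALLOW
  req#6 t=6ms: DENY
  req#7 t=6ms: DENY
  req#8 t=9ms: ALLOW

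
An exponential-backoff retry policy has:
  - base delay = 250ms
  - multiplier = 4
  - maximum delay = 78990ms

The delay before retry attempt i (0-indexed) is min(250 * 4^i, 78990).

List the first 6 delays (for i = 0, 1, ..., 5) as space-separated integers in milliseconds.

Answer: 250 1000 4000 16000 64000 78990

Derivation:
Computing each delay:
  i=0: min(250*4^0, 78990) = 250
  i=1: min(250*4^1, 78990) = 1000
  i=2: min(250*4^2, 78990) = 4000
  i=3: min(250*4^3, 78990) = 16000
  i=4: min(250*4^4, 78990) = 64000
  i=5: min(250*4^5, 78990) = 78990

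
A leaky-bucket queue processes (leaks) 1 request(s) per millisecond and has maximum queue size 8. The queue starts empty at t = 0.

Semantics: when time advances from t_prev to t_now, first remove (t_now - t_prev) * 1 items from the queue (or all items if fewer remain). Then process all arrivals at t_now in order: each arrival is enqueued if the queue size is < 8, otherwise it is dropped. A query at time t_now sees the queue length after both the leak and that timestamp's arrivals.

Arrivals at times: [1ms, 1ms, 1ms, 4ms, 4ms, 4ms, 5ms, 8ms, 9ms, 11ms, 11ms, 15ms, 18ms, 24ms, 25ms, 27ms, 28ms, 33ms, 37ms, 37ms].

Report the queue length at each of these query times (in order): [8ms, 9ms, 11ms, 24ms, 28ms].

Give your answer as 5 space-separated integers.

Answer: 1 1 2 1 1

Derivation:
Queue lengths at query times:
  query t=8ms: backlog = 1
  query t=9ms: backlog = 1
  query t=11ms: backlog = 2
  query t=24ms: backlog = 1
  query t=28ms: backlog = 1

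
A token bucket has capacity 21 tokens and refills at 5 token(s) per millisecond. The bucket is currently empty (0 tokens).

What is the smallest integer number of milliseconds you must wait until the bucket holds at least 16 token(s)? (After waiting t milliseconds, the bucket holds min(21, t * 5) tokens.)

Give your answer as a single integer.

Answer: 4

Derivation:
Need t * 5 >= 16, so t >= 16/5.
Smallest integer t = ceil(16/5) = 4.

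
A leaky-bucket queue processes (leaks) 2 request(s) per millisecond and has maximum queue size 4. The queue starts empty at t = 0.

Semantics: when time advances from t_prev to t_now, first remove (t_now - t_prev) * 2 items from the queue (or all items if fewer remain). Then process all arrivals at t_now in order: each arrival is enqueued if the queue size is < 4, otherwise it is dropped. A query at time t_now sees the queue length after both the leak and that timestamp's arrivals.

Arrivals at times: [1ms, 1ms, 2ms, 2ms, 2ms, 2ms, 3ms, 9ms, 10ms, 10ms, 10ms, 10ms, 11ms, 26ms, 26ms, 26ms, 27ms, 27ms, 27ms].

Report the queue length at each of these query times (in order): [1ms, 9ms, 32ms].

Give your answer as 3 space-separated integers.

Answer: 2 1 0

Derivation:
Queue lengths at query times:
  query t=1ms: backlog = 2
  query t=9ms: backlog = 1
  query t=32ms: backlog = 0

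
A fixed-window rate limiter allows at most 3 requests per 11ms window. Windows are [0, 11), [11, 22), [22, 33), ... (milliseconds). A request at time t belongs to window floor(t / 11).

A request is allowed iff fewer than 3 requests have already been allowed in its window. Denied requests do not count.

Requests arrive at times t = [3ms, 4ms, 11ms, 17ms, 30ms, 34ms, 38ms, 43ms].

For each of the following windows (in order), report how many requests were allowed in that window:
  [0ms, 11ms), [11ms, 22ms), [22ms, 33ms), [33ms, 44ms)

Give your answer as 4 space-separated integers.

Answer: 2 2 1 3

Derivation:
Processing requests:
  req#1 t=3ms (window 0): ALLOW
  req#2 t=4ms (window 0): ALLOW
  req#3 t=11ms (window 1): ALLOW
  req#4 t=17ms (window 1): ALLOW
  req#5 t=30ms (window 2): ALLOW
  req#6 t=34ms (window 3): ALLOW
  req#7 t=38ms (window 3): ALLOW
  req#8 t=43ms (window 3): ALLOW

Allowed counts by window: 2 2 1 3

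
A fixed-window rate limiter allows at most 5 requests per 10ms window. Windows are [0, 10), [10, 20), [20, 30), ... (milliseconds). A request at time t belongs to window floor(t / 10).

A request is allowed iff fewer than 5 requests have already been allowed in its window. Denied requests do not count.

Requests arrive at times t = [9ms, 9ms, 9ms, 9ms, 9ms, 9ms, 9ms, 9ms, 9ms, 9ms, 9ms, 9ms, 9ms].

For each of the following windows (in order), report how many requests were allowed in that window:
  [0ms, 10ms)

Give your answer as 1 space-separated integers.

Answer: 5

Derivation:
Processing requests:
  req#1 t=9ms (window 0): ALLOW
  req#2 t=9ms (window 0): ALLOW
  req#3 t=9ms (window 0): ALLOW
  req#4 t=9ms (window 0): ALLOW
  req#5 t=9ms (window 0): ALLOW
  req#6 t=9ms (window 0): DENY
  req#7 t=9ms (window 0): DENY
  req#8 t=9ms (window 0): DENY
  req#9 t=9ms (window 0): DENY
  req#10 t=9ms (window 0): DENY
  req#11 t=9ms (window 0): DENY
  req#12 t=9ms (window 0): DENY
  req#13 t=9ms (window 0): DENY

Allowed counts by window: 5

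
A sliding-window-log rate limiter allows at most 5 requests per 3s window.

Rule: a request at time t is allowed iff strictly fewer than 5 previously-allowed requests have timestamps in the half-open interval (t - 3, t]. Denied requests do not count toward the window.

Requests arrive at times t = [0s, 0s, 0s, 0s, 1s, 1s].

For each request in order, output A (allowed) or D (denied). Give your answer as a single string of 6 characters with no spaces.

Tracking allowed requests in the window:
  req#1 t=0s: ALLOW
  req#2 t=0s: ALLOW
  req#3 t=0s: ALLOW
  req#4 t=0s: ALLOW
  req#5 t=1s: ALLOW
  req#6 t=1s: DENY

Answer: AAAAAD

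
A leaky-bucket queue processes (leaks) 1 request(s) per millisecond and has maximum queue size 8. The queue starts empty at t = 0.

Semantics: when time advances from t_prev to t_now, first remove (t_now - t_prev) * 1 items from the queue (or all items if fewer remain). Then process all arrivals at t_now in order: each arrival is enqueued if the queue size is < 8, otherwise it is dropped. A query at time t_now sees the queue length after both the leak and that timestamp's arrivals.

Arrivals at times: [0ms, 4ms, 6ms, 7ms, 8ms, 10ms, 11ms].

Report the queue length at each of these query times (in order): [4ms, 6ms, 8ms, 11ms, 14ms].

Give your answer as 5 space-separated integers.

Queue lengths at query times:
  query t=4ms: backlog = 1
  query t=6ms: backlog = 1
  query t=8ms: backlog = 1
  query t=11ms: backlog = 1
  query t=14ms: backlog = 0

Answer: 1 1 1 1 0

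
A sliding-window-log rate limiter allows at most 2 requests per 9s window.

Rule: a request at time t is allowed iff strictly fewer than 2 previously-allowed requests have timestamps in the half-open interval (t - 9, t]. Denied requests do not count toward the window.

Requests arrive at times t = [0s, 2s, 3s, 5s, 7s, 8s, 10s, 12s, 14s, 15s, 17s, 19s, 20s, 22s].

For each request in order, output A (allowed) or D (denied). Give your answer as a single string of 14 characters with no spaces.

Answer: AADDDDAADDDADA

Derivation:
Tracking allowed requests in the window:
  req#1 t=0s: ALLOW
  req#2 t=2s: ALLOW
  req#3 t=3s: DENY
  req#4 t=5s: DENY
  req#5 t=7s: DENY
  req#6 t=8s: DENY
  req#7 t=10s: ALLOW
  req#8 t=12s: ALLOW
  req#9 t=14s: DENY
  req#10 t=15s: DENY
  req#11 t=17s: DENY
  req#12 t=19s: ALLOW
  req#13 t=20s: DENY
  req#14 t=22s: ALLOW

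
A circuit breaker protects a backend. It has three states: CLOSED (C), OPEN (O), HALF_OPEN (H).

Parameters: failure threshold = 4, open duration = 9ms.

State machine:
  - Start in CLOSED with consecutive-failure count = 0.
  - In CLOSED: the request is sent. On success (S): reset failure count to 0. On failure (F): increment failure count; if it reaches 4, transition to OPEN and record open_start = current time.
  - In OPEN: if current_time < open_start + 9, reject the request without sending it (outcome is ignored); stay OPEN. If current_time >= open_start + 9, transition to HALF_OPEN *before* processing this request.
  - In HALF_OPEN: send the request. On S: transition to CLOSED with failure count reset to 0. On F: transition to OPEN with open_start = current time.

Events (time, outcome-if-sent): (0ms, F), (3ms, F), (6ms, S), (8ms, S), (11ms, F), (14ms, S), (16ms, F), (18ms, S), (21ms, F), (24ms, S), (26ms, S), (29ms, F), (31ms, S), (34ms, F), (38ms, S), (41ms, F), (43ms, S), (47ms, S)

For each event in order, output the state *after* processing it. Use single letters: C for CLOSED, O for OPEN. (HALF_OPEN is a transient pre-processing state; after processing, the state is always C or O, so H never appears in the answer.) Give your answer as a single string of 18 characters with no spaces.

Answer: CCCCCCCCCCCCCCCCCC

Derivation:
State after each event:
  event#1 t=0ms outcome=F: state=CLOSED
  event#2 t=3ms outcome=F: state=CLOSED
  event#3 t=6ms outcome=S: state=CLOSED
  event#4 t=8ms outcome=S: state=CLOSED
  event#5 t=11ms outcome=F: state=CLOSED
  event#6 t=14ms outcome=S: state=CLOSED
  event#7 t=16ms outcome=F: state=CLOSED
  event#8 t=18ms outcome=S: state=CLOSED
  event#9 t=21ms outcome=F: state=CLOSED
  event#10 t=24ms outcome=S: state=CLOSED
  event#11 t=26ms outcome=S: state=CLOSED
  event#12 t=29ms outcome=F: state=CLOSED
  event#13 t=31ms outcome=S: state=CLOSED
  event#14 t=34ms outcome=F: state=CLOSED
  event#15 t=38ms outcome=S: state=CLOSED
  event#16 t=41ms outcome=F: state=CLOSED
  event#17 t=43ms outcome=S: state=CLOSED
  event#18 t=47ms outcome=S: state=CLOSED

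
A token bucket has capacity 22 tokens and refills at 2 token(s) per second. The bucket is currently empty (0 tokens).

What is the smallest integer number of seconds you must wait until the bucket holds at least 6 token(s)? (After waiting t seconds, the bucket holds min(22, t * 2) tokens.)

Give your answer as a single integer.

Need t * 2 >= 6, so t >= 6/2.
Smallest integer t = ceil(6/2) = 3.

Answer: 3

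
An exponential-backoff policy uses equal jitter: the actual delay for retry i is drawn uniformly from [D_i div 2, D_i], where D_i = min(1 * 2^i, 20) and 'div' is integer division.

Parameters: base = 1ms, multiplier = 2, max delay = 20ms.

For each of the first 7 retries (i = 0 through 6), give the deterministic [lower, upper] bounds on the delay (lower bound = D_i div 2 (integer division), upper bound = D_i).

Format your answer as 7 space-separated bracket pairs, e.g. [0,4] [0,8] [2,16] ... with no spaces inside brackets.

Answer: [0,1] [1,2] [2,4] [4,8] [8,16] [10,20] [10,20]

Derivation:
Computing bounds per retry:
  i=0: D_i=min(1*2^0,20)=1, bounds=[0,1]
  i=1: D_i=min(1*2^1,20)=2, bounds=[1,2]
  i=2: D_i=min(1*2^2,20)=4, bounds=[2,4]
  i=3: D_i=min(1*2^3,20)=8, bounds=[4,8]
  i=4: D_i=min(1*2^4,20)=16, bounds=[8,16]
  i=5: D_i=min(1*2^5,20)=20, bounds=[10,20]
  i=6: D_i=min(1*2^6,20)=20, bounds=[10,20]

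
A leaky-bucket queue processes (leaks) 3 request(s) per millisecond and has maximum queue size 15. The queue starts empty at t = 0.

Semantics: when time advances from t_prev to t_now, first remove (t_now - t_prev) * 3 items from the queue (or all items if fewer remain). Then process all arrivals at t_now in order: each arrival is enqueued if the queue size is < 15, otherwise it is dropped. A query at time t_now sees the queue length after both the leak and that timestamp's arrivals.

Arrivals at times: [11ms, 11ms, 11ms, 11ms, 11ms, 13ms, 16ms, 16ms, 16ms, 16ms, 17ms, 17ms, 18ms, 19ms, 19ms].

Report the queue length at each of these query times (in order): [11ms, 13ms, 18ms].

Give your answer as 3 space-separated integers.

Answer: 5 1 1

Derivation:
Queue lengths at query times:
  query t=11ms: backlog = 5
  query t=13ms: backlog = 1
  query t=18ms: backlog = 1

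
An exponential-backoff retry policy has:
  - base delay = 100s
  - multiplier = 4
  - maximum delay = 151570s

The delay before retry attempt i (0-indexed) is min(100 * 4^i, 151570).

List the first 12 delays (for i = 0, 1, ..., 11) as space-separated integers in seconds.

Answer: 100 400 1600 6400 25600 102400 151570 151570 151570 151570 151570 151570

Derivation:
Computing each delay:
  i=0: min(100*4^0, 151570) = 100
  i=1: min(100*4^1, 151570) = 400
  i=2: min(100*4^2, 151570) = 1600
  i=3: min(100*4^3, 151570) = 6400
  i=4: min(100*4^4, 151570) = 25600
  i=5: min(100*4^5, 151570) = 102400
  i=6: min(100*4^6, 151570) = 151570
  i=7: min(100*4^7, 151570) = 151570
  i=8: min(100*4^8, 151570) = 151570
  i=9: min(100*4^9, 151570) = 151570
  i=10: min(100*4^10, 151570) = 151570
  i=11: min(100*4^11, 151570) = 151570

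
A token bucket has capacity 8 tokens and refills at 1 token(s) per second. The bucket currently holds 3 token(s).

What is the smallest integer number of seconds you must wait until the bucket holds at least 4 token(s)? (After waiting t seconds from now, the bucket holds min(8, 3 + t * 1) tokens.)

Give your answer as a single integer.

Need 3 + t * 1 >= 4, so t >= 1/1.
Smallest integer t = ceil(1/1) = 1.

Answer: 1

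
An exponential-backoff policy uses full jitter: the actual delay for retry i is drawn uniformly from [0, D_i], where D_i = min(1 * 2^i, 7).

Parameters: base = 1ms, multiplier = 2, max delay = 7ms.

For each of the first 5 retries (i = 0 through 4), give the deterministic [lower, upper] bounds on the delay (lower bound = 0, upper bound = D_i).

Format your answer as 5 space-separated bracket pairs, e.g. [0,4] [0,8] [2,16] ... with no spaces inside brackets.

Answer: [0,1] [0,2] [0,4] [0,7] [0,7]

Derivation:
Computing bounds per retry:
  i=0: D_i=min(1*2^0,7)=1, bounds=[0,1]
  i=1: D_i=min(1*2^1,7)=2, bounds=[0,2]
  i=2: D_i=min(1*2^2,7)=4, bounds=[0,4]
  i=3: D_i=min(1*2^3,7)=7, bounds=[0,7]
  i=4: D_i=min(1*2^4,7)=7, bounds=[0,7]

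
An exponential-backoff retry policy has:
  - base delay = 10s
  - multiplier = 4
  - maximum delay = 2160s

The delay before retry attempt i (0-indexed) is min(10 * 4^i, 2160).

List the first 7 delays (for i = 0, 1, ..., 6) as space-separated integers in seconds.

Computing each delay:
  i=0: min(10*4^0, 2160) = 10
  i=1: min(10*4^1, 2160) = 40
  i=2: min(10*4^2, 2160) = 160
  i=3: min(10*4^3, 2160) = 640
  i=4: min(10*4^4, 2160) = 2160
  i=5: min(10*4^5, 2160) = 2160
  i=6: min(10*4^6, 2160) = 2160

Answer: 10 40 160 640 2160 2160 2160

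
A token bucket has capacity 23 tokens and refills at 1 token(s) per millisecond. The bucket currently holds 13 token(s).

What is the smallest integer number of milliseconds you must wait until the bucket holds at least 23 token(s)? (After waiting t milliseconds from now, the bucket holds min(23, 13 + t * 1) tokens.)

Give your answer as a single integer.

Answer: 10

Derivation:
Need 13 + t * 1 >= 23, so t >= 10/1.
Smallest integer t = ceil(10/1) = 10.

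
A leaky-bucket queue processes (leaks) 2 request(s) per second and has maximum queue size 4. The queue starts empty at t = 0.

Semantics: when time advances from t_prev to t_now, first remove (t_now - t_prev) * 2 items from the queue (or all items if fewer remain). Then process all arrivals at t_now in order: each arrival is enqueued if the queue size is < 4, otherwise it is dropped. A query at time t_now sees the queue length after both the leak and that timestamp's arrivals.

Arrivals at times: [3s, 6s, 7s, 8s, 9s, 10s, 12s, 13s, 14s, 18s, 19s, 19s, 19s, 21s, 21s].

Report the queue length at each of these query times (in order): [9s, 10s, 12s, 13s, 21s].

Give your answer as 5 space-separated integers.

Answer: 1 1 1 1 2

Derivation:
Queue lengths at query times:
  query t=9s: backlog = 1
  query t=10s: backlog = 1
  query t=12s: backlog = 1
  query t=13s: backlog = 1
  query t=21s: backlog = 2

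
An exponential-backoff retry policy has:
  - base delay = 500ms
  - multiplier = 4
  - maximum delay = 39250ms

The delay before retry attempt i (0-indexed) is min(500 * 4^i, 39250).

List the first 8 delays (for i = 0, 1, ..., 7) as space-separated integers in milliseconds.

Computing each delay:
  i=0: min(500*4^0, 39250) = 500
  i=1: min(500*4^1, 39250) = 2000
  i=2: min(500*4^2, 39250) = 8000
  i=3: min(500*4^3, 39250) = 32000
  i=4: min(500*4^4, 39250) = 39250
  i=5: min(500*4^5, 39250) = 39250
  i=6: min(500*4^6, 39250) = 39250
  i=7: min(500*4^7, 39250) = 39250

Answer: 500 2000 8000 32000 39250 39250 39250 39250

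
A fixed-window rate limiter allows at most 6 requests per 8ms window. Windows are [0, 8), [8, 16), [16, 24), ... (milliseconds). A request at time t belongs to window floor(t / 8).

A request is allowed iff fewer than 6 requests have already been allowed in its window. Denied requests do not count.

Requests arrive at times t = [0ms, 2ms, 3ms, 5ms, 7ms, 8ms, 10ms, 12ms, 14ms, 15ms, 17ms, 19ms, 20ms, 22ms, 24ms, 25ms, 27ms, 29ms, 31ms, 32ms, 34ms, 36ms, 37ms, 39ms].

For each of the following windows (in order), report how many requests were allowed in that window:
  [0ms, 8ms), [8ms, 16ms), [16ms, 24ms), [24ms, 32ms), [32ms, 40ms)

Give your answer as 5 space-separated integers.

Processing requests:
  req#1 t=0ms (window 0): ALLOW
  req#2 t=2ms (window 0): ALLOW
  req#3 t=3ms (window 0): ALLOW
  req#4 t=5ms (window 0): ALLOW
  req#5 t=7ms (window 0): ALLOW
  req#6 t=8ms (window 1): ALLOW
  req#7 t=10ms (window 1): ALLOW
  req#8 t=12ms (window 1): ALLOW
  req#9 t=14ms (window 1): ALLOW
  req#10 t=15ms (window 1): ALLOW
  req#11 t=17ms (window 2): ALLOW
  req#12 t=19ms (window 2): ALLOW
  req#13 t=20ms (window 2): ALLOW
  req#14 t=22ms (window 2): ALLOW
  req#15 t=24ms (window 3): ALLOW
  req#16 t=25ms (window 3): ALLOW
  req#17 t=27ms (window 3): ALLOW
  req#18 t=29ms (window 3): ALLOW
  req#19 t=31ms (window 3): ALLOW
  req#20 t=32ms (window 4): ALLOW
  req#21 t=34ms (window 4): ALLOW
  req#22 t=36ms (window 4): ALLOW
  req#23 t=37ms (window 4): ALLOW
  req#24 t=39ms (window 4): ALLOW

Allowed counts by window: 5 5 4 5 5

Answer: 5 5 4 5 5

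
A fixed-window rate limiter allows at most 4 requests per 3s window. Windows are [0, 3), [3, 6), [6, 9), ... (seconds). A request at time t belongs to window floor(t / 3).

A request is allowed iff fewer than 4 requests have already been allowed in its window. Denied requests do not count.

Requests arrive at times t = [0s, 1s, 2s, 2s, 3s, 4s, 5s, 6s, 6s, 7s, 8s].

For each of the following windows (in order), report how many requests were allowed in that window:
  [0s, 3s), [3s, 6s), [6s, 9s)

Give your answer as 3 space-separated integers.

Processing requests:
  req#1 t=0s (window 0): ALLOW
  req#2 t=1s (window 0): ALLOW
  req#3 t=2s (window 0): ALLOW
  req#4 t=2s (window 0): ALLOW
  req#5 t=3s (window 1): ALLOW
  req#6 t=4s (window 1): ALLOW
  req#7 t=5s (window 1): ALLOW
  req#8 t=6s (window 2): ALLOW
  req#9 t=6s (window 2): ALLOW
  req#10 t=7s (window 2): ALLOW
  req#11 t=8s (window 2): ALLOW

Allowed counts by window: 4 3 4

Answer: 4 3 4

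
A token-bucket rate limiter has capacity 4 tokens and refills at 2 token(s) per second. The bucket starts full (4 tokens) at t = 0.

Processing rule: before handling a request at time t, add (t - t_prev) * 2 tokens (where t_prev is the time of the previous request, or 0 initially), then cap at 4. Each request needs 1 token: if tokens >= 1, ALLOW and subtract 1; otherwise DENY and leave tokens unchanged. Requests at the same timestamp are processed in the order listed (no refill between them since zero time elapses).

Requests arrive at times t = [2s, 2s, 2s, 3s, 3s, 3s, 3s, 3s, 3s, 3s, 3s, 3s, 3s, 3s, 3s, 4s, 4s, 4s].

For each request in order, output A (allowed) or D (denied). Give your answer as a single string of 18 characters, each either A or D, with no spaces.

Simulating step by step:
  req#1 t=2s: ALLOW
  req#2 t=2s: ALLOW
  req#3 t=2s: ALLOW
  req#4 t=3s: ALLOW
  req#5 t=3s: ALLOW
  req#6 t=3s: ALLOW
  req#7 t=3s: DENY
  req#8 t=3s: DENY
  req#9 t=3s: DENY
  req#10 t=3s: DENY
  req#11 t=3s: DENY
  req#12 t=3s: DENY
  req#13 t=3s: DENY
  req#14 t=3s: DENY
  req#15 t=3s: DENY
  req#16 t=4s: ALLOW
  req#17 t=4s: ALLOW
  req#18 t=4s: DENY

Answer: AAAAAADDDDDDDDDAAD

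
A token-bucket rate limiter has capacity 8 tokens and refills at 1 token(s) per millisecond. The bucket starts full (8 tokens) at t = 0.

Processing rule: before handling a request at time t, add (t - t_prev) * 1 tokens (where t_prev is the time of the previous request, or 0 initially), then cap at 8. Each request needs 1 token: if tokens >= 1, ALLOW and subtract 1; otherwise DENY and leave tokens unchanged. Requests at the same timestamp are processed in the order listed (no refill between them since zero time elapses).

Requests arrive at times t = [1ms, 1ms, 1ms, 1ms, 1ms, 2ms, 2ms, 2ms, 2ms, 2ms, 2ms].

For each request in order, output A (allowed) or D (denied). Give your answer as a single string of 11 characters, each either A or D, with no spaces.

Simulating step by step:
  req#1 t=1ms: ALLOW
  req#2 t=1ms: ALLOW
  req#3 t=1ms: ALLOW
  req#4 t=1ms: ALLOW
  req#5 t=1ms: ALLOW
  req#6 t=2ms: ALLOW
  req#7 t=2ms: ALLOW
  req#8 t=2ms: ALLOW
  req#9 t=2ms: ALLOW
  req#10 t=2ms: DENY
  req#11 t=2ms: DENY

Answer: AAAAAAAAADD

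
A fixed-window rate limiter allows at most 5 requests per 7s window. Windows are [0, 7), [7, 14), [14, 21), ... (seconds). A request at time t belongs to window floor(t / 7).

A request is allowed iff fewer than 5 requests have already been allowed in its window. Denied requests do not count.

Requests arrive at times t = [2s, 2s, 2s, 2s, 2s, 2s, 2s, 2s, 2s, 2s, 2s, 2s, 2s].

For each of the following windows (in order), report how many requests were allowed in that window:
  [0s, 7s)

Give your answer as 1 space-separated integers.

Answer: 5

Derivation:
Processing requests:
  req#1 t=2s (window 0): ALLOW
  req#2 t=2s (window 0): ALLOW
  req#3 t=2s (window 0): ALLOW
  req#4 t=2s (window 0): ALLOW
  req#5 t=2s (window 0): ALLOW
  req#6 t=2s (window 0): DENY
  req#7 t=2s (window 0): DENY
  req#8 t=2s (window 0): DENY
  req#9 t=2s (window 0): DENY
  req#10 t=2s (window 0): DENY
  req#11 t=2s (window 0): DENY
  req#12 t=2s (window 0): DENY
  req#13 t=2s (window 0): DENY

Allowed counts by window: 5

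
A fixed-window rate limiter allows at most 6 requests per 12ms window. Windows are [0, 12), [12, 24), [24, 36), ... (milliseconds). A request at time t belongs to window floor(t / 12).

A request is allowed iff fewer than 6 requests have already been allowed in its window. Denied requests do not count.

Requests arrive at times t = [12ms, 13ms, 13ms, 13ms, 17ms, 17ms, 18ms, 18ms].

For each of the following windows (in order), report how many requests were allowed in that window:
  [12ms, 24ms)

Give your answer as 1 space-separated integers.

Answer: 6

Derivation:
Processing requests:
  req#1 t=12ms (window 1): ALLOW
  req#2 t=13ms (window 1): ALLOW
  req#3 t=13ms (window 1): ALLOW
  req#4 t=13ms (window 1): ALLOW
  req#5 t=17ms (window 1): ALLOW
  req#6 t=17ms (window 1): ALLOW
  req#7 t=18ms (window 1): DENY
  req#8 t=18ms (window 1): DENY

Allowed counts by window: 6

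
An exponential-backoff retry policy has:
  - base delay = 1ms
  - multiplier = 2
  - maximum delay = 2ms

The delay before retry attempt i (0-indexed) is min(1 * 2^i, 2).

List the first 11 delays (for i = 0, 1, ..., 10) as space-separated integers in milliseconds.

Answer: 1 2 2 2 2 2 2 2 2 2 2

Derivation:
Computing each delay:
  i=0: min(1*2^0, 2) = 1
  i=1: min(1*2^1, 2) = 2
  i=2: min(1*2^2, 2) = 2
  i=3: min(1*2^3, 2) = 2
  i=4: min(1*2^4, 2) = 2
  i=5: min(1*2^5, 2) = 2
  i=6: min(1*2^6, 2) = 2
  i=7: min(1*2^7, 2) = 2
  i=8: min(1*2^8, 2) = 2
  i=9: min(1*2^9, 2) = 2
  i=10: min(1*2^10, 2) = 2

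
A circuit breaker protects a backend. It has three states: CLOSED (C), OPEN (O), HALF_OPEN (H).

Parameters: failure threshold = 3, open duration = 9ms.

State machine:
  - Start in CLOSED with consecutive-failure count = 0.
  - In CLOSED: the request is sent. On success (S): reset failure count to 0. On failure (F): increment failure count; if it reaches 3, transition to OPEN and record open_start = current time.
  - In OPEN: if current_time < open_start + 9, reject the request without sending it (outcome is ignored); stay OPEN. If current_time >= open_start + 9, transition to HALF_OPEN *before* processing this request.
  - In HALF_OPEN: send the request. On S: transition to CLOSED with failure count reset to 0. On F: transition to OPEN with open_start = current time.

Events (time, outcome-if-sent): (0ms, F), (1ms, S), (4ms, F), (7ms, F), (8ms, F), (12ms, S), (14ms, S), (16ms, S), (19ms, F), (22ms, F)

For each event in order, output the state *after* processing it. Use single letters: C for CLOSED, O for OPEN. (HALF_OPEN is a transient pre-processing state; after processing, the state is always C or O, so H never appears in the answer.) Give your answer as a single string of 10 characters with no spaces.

Answer: CCCCOOOOOO

Derivation:
State after each event:
  event#1 t=0ms outcome=F: state=CLOSED
  event#2 t=1ms outcome=S: state=CLOSED
  event#3 t=4ms outcome=F: state=CLOSED
  event#4 t=7ms outcome=F: state=CLOSED
  event#5 t=8ms outcome=F: state=OPEN
  event#6 t=12ms outcome=S: state=OPEN
  event#7 t=14ms outcome=S: state=OPEN
  event#8 t=16ms outcome=S: state=OPEN
  event#9 t=19ms outcome=F: state=OPEN
  event#10 t=22ms outcome=F: state=OPEN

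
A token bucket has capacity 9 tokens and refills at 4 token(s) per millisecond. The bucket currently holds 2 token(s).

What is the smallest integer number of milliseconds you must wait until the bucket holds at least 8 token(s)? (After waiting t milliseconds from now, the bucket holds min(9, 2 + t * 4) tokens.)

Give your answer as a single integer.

Need 2 + t * 4 >= 8, so t >= 6/4.
Smallest integer t = ceil(6/4) = 2.

Answer: 2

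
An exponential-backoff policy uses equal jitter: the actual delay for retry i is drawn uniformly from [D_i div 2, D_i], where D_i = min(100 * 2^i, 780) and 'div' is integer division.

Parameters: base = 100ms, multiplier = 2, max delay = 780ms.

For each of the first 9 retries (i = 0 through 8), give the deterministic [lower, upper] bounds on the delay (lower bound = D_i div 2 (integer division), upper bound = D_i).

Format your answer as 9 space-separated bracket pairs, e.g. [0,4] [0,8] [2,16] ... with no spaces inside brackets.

Computing bounds per retry:
  i=0: D_i=min(100*2^0,780)=100, bounds=[50,100]
  i=1: D_i=min(100*2^1,780)=200, bounds=[100,200]
  i=2: D_i=min(100*2^2,780)=400, bounds=[200,400]
  i=3: D_i=min(100*2^3,780)=780, bounds=[390,780]
  i=4: D_i=min(100*2^4,780)=780, bounds=[390,780]
  i=5: D_i=min(100*2^5,780)=780, bounds=[390,780]
  i=6: D_i=min(100*2^6,780)=780, bounds=[390,780]
  i=7: D_i=min(100*2^7,780)=780, bounds=[390,780]
  i=8: D_i=min(100*2^8,780)=780, bounds=[390,780]

Answer: [50,100] [100,200] [200,400] [390,780] [390,780] [390,780] [390,780] [390,780] [390,780]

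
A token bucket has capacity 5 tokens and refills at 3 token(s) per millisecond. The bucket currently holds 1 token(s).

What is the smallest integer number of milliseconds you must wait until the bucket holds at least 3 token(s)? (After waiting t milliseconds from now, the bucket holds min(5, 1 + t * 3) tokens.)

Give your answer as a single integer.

Need 1 + t * 3 >= 3, so t >= 2/3.
Smallest integer t = ceil(2/3) = 1.

Answer: 1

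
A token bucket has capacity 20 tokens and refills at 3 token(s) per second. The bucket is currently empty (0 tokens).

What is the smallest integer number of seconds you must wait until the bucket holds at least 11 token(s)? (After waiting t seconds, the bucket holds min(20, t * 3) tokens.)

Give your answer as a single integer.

Answer: 4

Derivation:
Need t * 3 >= 11, so t >= 11/3.
Smallest integer t = ceil(11/3) = 4.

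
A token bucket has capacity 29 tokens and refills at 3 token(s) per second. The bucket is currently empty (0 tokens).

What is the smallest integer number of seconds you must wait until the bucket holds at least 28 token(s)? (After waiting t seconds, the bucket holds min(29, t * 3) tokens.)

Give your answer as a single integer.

Need t * 3 >= 28, so t >= 28/3.
Smallest integer t = ceil(28/3) = 10.

Answer: 10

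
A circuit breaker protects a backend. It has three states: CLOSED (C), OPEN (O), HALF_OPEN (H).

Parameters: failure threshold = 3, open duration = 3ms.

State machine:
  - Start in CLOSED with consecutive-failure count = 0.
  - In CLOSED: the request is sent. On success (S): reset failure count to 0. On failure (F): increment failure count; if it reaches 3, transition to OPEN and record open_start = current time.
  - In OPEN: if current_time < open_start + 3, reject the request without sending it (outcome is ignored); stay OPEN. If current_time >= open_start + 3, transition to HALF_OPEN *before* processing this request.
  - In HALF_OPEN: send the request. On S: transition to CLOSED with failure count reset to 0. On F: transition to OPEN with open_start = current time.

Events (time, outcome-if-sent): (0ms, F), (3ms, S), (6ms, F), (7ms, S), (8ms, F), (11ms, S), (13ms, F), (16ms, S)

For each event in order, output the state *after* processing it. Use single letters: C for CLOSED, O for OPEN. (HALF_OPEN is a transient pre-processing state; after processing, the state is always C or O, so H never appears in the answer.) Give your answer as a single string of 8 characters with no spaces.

State after each event:
  event#1 t=0ms outcome=F: state=CLOSED
  event#2 t=3ms outcome=S: state=CLOSED
  event#3 t=6ms outcome=F: state=CLOSED
  event#4 t=7ms outcome=S: state=CLOSED
  event#5 t=8ms outcome=F: state=CLOSED
  event#6 t=11ms outcome=S: state=CLOSED
  event#7 t=13ms outcome=F: state=CLOSED
  event#8 t=16ms outcome=S: state=CLOSED

Answer: CCCCCCCC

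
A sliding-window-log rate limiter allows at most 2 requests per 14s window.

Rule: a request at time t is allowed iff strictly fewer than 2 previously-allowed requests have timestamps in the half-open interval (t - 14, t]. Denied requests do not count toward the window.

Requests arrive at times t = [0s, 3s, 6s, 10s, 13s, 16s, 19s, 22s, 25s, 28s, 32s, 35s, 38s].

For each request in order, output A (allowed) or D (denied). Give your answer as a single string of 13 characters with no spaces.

Tracking allowed requests in the window:
  req#1 t=0s: ALLOW
  req#2 t=3s: ALLOW
  req#3 t=6s: DENY
  req#4 t=10s: DENY
  req#5 t=13s: DENY
  req#6 t=16s: ALLOW
  req#7 t=19s: ALLOW
  req#8 t=22s: DENY
  req#9 t=25s: DENY
  req#10 t=28s: DENY
  req#11 t=32s: ALLOW
  req#12 t=35s: ALLOW
  req#13 t=38s: DENY

Answer: AADDDAADDDAAD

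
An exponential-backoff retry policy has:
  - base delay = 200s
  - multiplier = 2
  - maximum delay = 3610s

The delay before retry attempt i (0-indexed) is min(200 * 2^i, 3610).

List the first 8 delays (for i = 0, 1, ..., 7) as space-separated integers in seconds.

Answer: 200 400 800 1600 3200 3610 3610 3610

Derivation:
Computing each delay:
  i=0: min(200*2^0, 3610) = 200
  i=1: min(200*2^1, 3610) = 400
  i=2: min(200*2^2, 3610) = 800
  i=3: min(200*2^3, 3610) = 1600
  i=4: min(200*2^4, 3610) = 3200
  i=5: min(200*2^5, 3610) = 3610
  i=6: min(200*2^6, 3610) = 3610
  i=7: min(200*2^7, 3610) = 3610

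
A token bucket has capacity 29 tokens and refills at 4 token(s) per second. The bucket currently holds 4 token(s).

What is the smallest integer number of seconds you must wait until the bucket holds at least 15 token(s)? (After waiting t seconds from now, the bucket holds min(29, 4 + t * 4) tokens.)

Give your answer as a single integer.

Answer: 3

Derivation:
Need 4 + t * 4 >= 15, so t >= 11/4.
Smallest integer t = ceil(11/4) = 3.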